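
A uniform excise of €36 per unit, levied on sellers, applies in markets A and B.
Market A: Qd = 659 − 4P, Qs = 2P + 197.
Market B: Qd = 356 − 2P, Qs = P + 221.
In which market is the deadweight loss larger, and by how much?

Market A: pre-tax P* = €77, Q* = 351; post-tax Q = 303; deadweight loss = €864.
Market B: pre-tax P* = €45, Q* = 266; post-tax Q = 242; deadweight loss = €432.
Difference: €864 vs €432 → market A is larger by €432.

Market A, by €432.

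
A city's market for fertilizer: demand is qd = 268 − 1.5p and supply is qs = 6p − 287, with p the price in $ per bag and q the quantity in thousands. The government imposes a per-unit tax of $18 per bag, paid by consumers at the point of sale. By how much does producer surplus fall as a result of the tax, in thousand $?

Without the tax, 268 − 1.5p = 6p − 287 gives 7.5p = 555, so p* = $74 and q* = 157.
With the tax collected from consumers, demand (in seller-price terms) shifts: qd = 268 − 1.5(p + 18).
Solving gives q = 135.4 with consumers paying $88.4 and suppliers receiving $70.4 (the $18 wedge).
ΔPS is the trapezoid between Q = 135.4 and Q = 157 of height $3.6: ½ · (157 + 135.4) · 3.6 = $526.32.

Producer surplus falls by $526.32 thousand.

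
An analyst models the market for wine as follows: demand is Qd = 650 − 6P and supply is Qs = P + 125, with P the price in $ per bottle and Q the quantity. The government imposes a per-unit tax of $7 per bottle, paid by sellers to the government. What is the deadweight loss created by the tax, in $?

Deadweight loss = $21.

Before the tax: set 650 − 6P = P + 125 → P* = $75, Q* = 200.
With the tax collected from sellers, supply shifts: Qs = (P − 7) + 125.
Solving gives Q = 194 with consumers paying $76 and sellers receiving $69 (the $7 wedge).
Quantity falls by |ΔQ| = |200 − 194| = 6.
DWL = ½ · t · |ΔQ| = ½ · 7 · 6 = $21.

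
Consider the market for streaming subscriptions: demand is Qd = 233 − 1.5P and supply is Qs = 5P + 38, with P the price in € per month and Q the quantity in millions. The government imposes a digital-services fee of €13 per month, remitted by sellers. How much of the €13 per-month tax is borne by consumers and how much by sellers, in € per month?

Consumers bear €10 per month; sellers bear €3 per month.

Before the tax: set 233 − 1.5P = 5P + 38 → P* = €30, Q* = 188.
With the tax collected from sellers, supply shifts: Qs = 5(P − 13) + 38.
Solving gives Q = 173 with consumers paying €40 and sellers receiving €27 (the €13 wedge).
Burden on consumers: €10; on sellers: €3. (They sum to €13.)
The less price-elastic side of the market bears the larger share of a per-unit tax.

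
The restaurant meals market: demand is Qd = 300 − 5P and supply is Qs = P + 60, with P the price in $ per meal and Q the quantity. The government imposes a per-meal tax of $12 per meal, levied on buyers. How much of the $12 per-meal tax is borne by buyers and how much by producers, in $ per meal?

Buyers bear $2 per meal; producers bear $10 per meal.

Before the tax: set 300 − 5P = P + 60 → P* = $40, Q* = 100.
With the tax collected from buyers, demand (in seller-price terms) shifts: Qd = 300 − 5(P + 12).
New equilibrium: buyers pay $42, producers receive $30, Q = 90. (Wedge: Pb − Ps = 12.)
Burden on buyers: $2; on producers: $10. (They sum to $12.)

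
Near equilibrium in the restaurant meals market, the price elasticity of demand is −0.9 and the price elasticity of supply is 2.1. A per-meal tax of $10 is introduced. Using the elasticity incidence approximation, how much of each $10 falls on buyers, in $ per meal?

Buyers bear ≈ $7 per meal.

Incidence ratio: buyers' share ≈ εs / (εs + |εd|) = 2.1 / (2.1 + 0.9) = 0.7.
So buyers bear ≈ 0.7 × $10 = $7; sellers bear $3.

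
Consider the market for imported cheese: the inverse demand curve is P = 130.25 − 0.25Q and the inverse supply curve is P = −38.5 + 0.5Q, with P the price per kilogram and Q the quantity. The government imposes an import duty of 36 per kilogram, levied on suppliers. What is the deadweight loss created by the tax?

Deadweight loss = 864.

Inverting to Q(P) form: Qd = 521 − 4P; Qs = 2P + 77.
Without the tax, 521 − 4P = 2P + 77 gives 6P = 444, so P* = 74 and Q* = 225.
With the tax collected from suppliers, supply shifts: Qs = 2(P − 36) + 77.
New equilibrium: consumers pay 86, suppliers receive 50, Q = 177. (Wedge: Pb − Ps = 36.)
Quantity falls by |ΔQ| = |225 − 177| = 48.
DWL = ½ · t · |ΔQ| = ½ · 36 · 48 = 864.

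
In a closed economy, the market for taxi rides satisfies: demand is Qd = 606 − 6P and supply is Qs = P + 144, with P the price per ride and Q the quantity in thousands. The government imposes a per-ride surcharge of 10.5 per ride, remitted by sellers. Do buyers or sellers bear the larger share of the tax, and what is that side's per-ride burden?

Without the tax, 606 − 6P = P + 144 gives 7P = 462, so P* = 66 and Q* = 210.
With the tax collected from sellers, supply shifts: Qs = (P − 10.5) + 144.
Solving gives Q = 201 with buyers paying 67.5 and sellers receiving 57 (the 10.5 wedge).
Per-ride burden: buyers 1.5, sellers 9.
Sellers take the larger share because supply is less price-elastic here (demand slope 6 vs supply slope 1).

Sellers bear the larger share: 9 per ride.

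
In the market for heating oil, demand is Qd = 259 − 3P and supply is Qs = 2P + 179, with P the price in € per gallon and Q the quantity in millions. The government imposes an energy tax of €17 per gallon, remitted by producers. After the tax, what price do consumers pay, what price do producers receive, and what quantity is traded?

Before the tax: set 259 − 3P = 2P + 179 → P* = €16, Q* = 211.
With the tax collected from producers, supply shifts: Qs = 2(P − 17) + 179.
New equilibrium: consumers pay €22.8, producers receive €5.8, Q = 190.6. (Wedge: Pb − Ps = 17.)
The less price-elastic side of the market bears the larger share of a per-unit tax.

Consumers pay €22.8; producers receive €5.8; quantity = 190.6.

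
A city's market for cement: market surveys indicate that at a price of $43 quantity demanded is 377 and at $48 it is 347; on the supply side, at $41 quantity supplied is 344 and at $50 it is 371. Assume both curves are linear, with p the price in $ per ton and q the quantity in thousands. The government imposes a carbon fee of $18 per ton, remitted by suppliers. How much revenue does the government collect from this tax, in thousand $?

Tax revenue = $5814 thousand.

Demand slope: (347 − 377)/(48 − 43) = -6, so qd = 635 − 6p.
Supply slope: (371 − 344)/(50 − 41) = 3, so qs = 3p + 221.
Without the tax, 635 − 6p = 3p + 221 gives 9p = 414, so p* = $46 and q* = 359.
With the tax collected from suppliers, supply shifts: qs = 3(p − 18) + 221.
Solving gives q = 323 with buyers paying $52 and suppliers receiving $34 (the $18 wedge).
Revenue = t · Q = 18 · 323 = $5814.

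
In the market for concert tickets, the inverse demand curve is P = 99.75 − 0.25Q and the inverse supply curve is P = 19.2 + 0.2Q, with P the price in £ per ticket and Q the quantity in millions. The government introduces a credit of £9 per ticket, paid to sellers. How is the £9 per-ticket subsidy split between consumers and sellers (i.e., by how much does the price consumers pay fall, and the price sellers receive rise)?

Inverting to Q(P) form: Qd = 399 − 4P; Qs = 5P − 96.
Without the subsidy, 399 − 4P = 5P − 96 gives 9P = 495, so P* = £55 and Q* = 179.
With a per-unit subsidy paid to sellers, each receives P + 9 per unit sold, so supply becomes Qs = 5(P + 9) − 96.
New equilibrium: consumers pay £50, sellers receive £59, Q = 199. (Wedge: Pb − Ps = −9.)
Gain to consumers: £5; to sellers: £4. (They sum to £9.)

Consumers gain £5 per ticket; sellers gain £4 per ticket.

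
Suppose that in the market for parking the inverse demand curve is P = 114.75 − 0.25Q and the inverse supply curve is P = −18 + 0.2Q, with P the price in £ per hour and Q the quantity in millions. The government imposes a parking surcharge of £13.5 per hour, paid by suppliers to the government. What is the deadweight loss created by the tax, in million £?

Deadweight loss = £202.5 million.

Rewrite in direct form: Qd = 459 − 4P and Qs = 5P + 90.
Without the tax, 459 − 4P = 5P + 90 gives 9P = 369, so P* = £41 and Q* = 295.
With the tax collected from suppliers, supply shifts: Qs = 5(P − 13.5) + 90.
Solving gives Q = 265 with consumers paying £48.5 and suppliers receiving £35 (the £13.5 wedge).
Quantity falls by |ΔQ| = |295 − 265| = 30.
DWL = ½ · t · |ΔQ| = ½ · 13.5 · 30 = £202.5.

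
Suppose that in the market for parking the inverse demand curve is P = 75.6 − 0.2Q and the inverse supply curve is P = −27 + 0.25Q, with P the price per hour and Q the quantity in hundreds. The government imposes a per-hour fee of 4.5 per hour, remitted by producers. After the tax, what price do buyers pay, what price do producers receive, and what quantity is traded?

Rewrite in direct form: Qd = 378 − 5P and Qs = 4P + 108.
Without the tax, 378 − 5P = 4P + 108 gives 9P = 270, so P* = 30 and Q* = 228.
With the tax collected from producers, supply shifts: Qs = 4(P − 4.5) + 108.
New equilibrium: buyers pay 32, producers receive 27.5, Q = 218. (Wedge: Pb − Ps = 4.5.)

Buyers pay 32; producers receive 27.5; quantity = 218.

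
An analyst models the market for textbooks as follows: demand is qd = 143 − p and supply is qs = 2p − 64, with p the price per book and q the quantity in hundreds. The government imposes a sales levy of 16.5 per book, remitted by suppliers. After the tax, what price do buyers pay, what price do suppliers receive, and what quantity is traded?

Without the tax, 143 − p = 2p − 64 gives 3p = 207, so p* = 69 and q* = 74.
With the tax collected from suppliers, supply shifts: qs = 2(p − 16.5) − 64.
Solving gives q = 63 with buyers paying 80 and suppliers receiving 63.5 (the 16.5 wedge).
The less price-elastic side of the market bears the larger share of a per-unit tax.

Buyers pay 80; suppliers receive 63.5; quantity = 63.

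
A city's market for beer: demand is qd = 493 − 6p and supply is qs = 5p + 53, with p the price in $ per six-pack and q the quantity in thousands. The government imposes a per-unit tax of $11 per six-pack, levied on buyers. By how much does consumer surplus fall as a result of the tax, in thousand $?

Before the tax: set 493 − 6p = 5p + 53 → p* = $40, q* = 253.
With the tax collected from buyers, demand (in seller-price terms) shifts: qd = 493 − 6(p + 11).
New equilibrium: buyers pay $45, suppliers receive $34, q = 223. (Wedge: pb − ps = 11.)
ΔCS is the trapezoid between Q = 223 and Q = 253 of height $5: ½ · (253 + 223) · 5 = $1190.

Consumer surplus falls by $1190 thousand.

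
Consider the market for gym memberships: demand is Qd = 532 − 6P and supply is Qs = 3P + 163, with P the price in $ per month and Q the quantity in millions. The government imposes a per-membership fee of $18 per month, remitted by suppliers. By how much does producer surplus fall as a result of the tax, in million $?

Producer surplus falls by $3216 million.

Before the tax: set 532 − 6P = 3P + 163 → P* = $41, Q* = 286.
With the tax collected from suppliers, supply shifts: Qs = 3(P − 18) + 163.
Solving gives Q = 250 with buyers paying $47 and suppliers receiving $29 (the $18 wedge).
ΔPS is the trapezoid between Q = 250 and Q = 286 of height $12: ½ · (286 + 250) · 12 = $3216.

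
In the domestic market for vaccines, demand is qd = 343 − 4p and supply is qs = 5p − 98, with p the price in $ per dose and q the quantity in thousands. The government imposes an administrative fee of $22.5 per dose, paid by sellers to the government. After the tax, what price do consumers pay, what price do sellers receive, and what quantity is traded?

Before the tax: set 343 − 4p = 5p − 98 → p* = $49, q* = 147.
With the tax collected from sellers, supply shifts: qs = 5(p − 22.5) − 98.
Solving gives q = 97 with consumers paying $61.5 and sellers receiving $39 (the $22.5 wedge).
The less price-elastic side of the market bears the larger share of a per-unit tax.

Consumers pay $61.5; sellers receive $39; quantity = 97.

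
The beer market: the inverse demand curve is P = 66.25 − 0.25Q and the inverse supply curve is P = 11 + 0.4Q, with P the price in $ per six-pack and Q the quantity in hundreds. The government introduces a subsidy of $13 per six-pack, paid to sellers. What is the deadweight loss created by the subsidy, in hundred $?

Inverting to Q(P) form: Qd = 265 − 4P; Qs = 2.5P − 27.5.
Before the subsidy: set 265 − 4P = 2.5P − 27.5 → P* = $45, Q* = 85.
With a per-unit subsidy paid to sellers, each receives P + 13 per unit sold, so supply becomes Qs = 2.5(P + 13) − 27.5.
New equilibrium: consumers pay $40, sellers receive $53, Q = 105. (Wedge: Pb − Ps = −13.)
Quantity rises by |ΔQ| = |85 − 105| = 20.
DWL = ½ · t · |ΔQ| = ½ · 13 · 20 = $130.

Deadweight loss = $130 hundred.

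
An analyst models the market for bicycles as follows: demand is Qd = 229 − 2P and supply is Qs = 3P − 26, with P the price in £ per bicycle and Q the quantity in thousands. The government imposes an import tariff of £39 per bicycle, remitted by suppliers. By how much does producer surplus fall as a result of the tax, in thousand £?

Without the tax, 229 − 2P = 3P − 26 gives 5P = 255, so P* = £51 and Q* = 127.
With the tax collected from suppliers, supply shifts: Qs = 3(P − 39) − 26.
New equilibrium: buyers pay £74.4, suppliers receive £35.4, Q = 80.2. (Wedge: Pb − Ps = 39.)
ΔPS is the trapezoid between Q = 80.2 and Q = 127 of height £15.6: ½ · (127 + 80.2) · 15.6 = £1616.16.

Producer surplus falls by £1616.16 thousand.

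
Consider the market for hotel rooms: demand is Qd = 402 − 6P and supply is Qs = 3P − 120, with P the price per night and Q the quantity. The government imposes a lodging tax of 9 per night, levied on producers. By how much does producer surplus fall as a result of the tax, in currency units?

Producer surplus falls by 270.

Without the tax, 402 − 6P = 3P − 120 gives 9P = 522, so P* = 58 and Q* = 54.
With the tax collected from producers, supply shifts: Qs = 3(P − 9) − 120.
New equilibrium: buyers pay 61, producers receive 52, Q = 36. (Wedge: Pb − Ps = 9.)
ΔPS is the trapezoid between Q = 36 and Q = 54 of height 6: ½ · (54 + 36) · 6 = 270.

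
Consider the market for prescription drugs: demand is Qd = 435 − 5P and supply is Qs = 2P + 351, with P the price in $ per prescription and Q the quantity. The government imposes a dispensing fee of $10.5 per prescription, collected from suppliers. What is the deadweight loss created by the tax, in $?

Before the tax: set 435 − 5P = 2P + 351 → P* = $12, Q* = 375.
With the tax collected from suppliers, supply shifts: Qs = 2(P − 10.5) + 351.
Solving gives Q = 360 with buyers paying $15 and suppliers receiving $4.5 (the $10.5 wedge).
Quantity falls by |ΔQ| = |375 − 360| = 15.
DWL = ½ · t · |ΔQ| = ½ · 10.5 · 15 = $78.75.

Deadweight loss = $78.75.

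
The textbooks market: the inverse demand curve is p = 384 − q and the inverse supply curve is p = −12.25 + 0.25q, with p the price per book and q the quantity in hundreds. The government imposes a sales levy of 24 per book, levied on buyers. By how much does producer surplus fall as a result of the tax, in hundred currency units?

Producer surplus falls by 1475.52 hundred.

Rewrite in direct form: qd = 384 − p and qs = 4p + 49.
Before the tax: set 384 − p = 4p + 49 → p* = 67, q* = 317.
With the tax collected from buyers, demand (in seller-price terms) shifts: qd = 384 − (p + 24).
New equilibrium: buyers pay 86.2, suppliers receive 62.2, q = 297.8. (Wedge: pb − ps = 24.)
ΔPS is the trapezoid between Q = 297.8 and Q = 317 of height 4.8: ½ · (317 + 297.8) · 4.8 = 1475.52.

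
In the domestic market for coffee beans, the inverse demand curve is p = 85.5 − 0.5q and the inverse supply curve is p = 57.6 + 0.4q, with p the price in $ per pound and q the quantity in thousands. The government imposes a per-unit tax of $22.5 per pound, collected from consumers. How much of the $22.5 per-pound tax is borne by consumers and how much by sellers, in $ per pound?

Rewrite in direct form: qd = 171 − 2p and qs = 2.5p − 144.
Without the tax, 171 − 2p = 2.5p − 144 gives 4.5p = 315, so p* = $70 and q* = 31.
With the tax collected from consumers, demand (in seller-price terms) shifts: qd = 171 − 2(p + 22.5).
New equilibrium: consumers pay $82.5, sellers receive $60, q = 6. (Wedge: pb − ps = 22.5.)
Burden on consumers: $12.5; on sellers: $10. (They sum to $22.5.)

Consumers bear $12.5 per pound; sellers bear $10 per pound.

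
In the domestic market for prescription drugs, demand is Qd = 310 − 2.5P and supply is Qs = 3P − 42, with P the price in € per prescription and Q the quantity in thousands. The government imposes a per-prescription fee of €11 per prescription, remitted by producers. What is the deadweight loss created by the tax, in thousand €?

Without the tax, 310 − 2.5P = 3P − 42 gives 5.5P = 352, so P* = €64 and Q* = 150.
With the tax collected from producers, supply shifts: Qs = 3(P − 11) − 42.
New equilibrium: consumers pay €70, producers receive €59, Q = 135. (Wedge: Pb − Ps = 11.)
Quantity falls by |ΔQ| = |150 − 135| = 15.
DWL = ½ · t · |ΔQ| = ½ · 11 · 15 = €82.5.

Deadweight loss = €82.5 thousand.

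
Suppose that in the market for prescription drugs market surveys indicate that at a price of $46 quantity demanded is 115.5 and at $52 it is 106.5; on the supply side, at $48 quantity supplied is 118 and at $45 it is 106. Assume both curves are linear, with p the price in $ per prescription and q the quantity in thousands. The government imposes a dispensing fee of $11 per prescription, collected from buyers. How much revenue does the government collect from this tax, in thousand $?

Demand slope: (106.5 − 115.5)/(52 − 46) = -1.5, so qd = 184.5 − 1.5p.
Supply slope: (106 − 118)/(45 − 48) = 4, so qs = 4p − 74.
Without the tax, 184.5 − 1.5p = 4p − 74 gives 5.5p = 258.5, so p* = $47 and q* = 114.
With the tax collected from buyers, demand (in seller-price terms) shifts: qd = 184.5 − 1.5(p + 11).
New equilibrium: buyers pay $55, producers receive $44, q = 102. (Wedge: pb − ps = 11.)
Revenue = t · Q = 11 · 102 = $1122.

Tax revenue = $1122 thousand.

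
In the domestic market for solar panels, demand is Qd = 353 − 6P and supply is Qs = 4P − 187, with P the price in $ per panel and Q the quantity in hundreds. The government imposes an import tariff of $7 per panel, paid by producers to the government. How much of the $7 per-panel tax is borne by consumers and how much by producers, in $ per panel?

Before the tax: set 353 − 6P = 4P − 187 → P* = $54, Q* = 29.
With the tax collected from producers, supply shifts: Qs = 4(P − 7) − 187.
New equilibrium: consumers pay $56.8, producers receive $49.8, Q = 12.2. (Wedge: Pb − Ps = 7.)
Burden on consumers: $2.8; on producers: $4.2. (They sum to $7.)

Consumers bear $2.8 per panel; producers bear $4.2 per panel.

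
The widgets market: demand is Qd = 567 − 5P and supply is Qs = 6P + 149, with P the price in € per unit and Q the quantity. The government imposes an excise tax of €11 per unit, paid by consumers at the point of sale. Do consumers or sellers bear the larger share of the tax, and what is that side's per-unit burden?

Consumers bear the larger share: €6 per unit.

Without the tax, 567 − 5P = 6P + 149 gives 11P = 418, so P* = €38 and Q* = 377.
With the tax collected from consumers, demand (in seller-price terms) shifts: Qd = 567 − 5(P + 11).
New equilibrium: consumers pay €44, sellers receive €33, Q = 347. (Wedge: Pb − Ps = 11.)
Per-unit burden: consumers €6, sellers €5.
Consumers take the larger share because demand is less price-elastic here (demand slope 5 vs supply slope 6).
The less price-elastic side of the market bears the larger share of a per-unit tax.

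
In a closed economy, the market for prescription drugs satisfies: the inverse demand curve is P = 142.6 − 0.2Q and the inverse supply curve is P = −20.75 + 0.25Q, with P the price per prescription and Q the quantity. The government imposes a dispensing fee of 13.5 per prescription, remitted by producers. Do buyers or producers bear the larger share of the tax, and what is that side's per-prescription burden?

Inverting to Q(P) form: Qd = 713 − 5P; Qs = 4P + 83.
Without the tax, 713 − 5P = 4P + 83 gives 9P = 630, so P* = 70 and Q* = 363.
With the tax collected from producers, supply shifts: Qs = 4(P − 13.5) + 83.
New equilibrium: buyers pay 76, producers receive 62.5, Q = 333. (Wedge: Pb − Ps = 13.5.)
Per-prescription burden: buyers 6, producers 7.5.
Producers take the larger share because supply is less price-elastic here (demand slope 5 vs supply slope 4).
The less price-elastic side of the market bears the larger share of a per-unit tax.

Producers bear the larger share: 7.5 per prescription.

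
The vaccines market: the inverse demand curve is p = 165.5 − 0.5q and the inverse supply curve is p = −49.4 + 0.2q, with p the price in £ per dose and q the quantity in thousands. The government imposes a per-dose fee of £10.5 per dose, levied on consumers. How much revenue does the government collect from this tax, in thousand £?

Tax revenue = £3066 thousand.

Inverting to q(p) form: qd = 331 − 2p; qs = 5p + 247.
Before the tax: set 331 − 2p = 5p + 247 → p* = £12, q* = 307.
With the tax collected from consumers, demand (in seller-price terms) shifts: qd = 331 − 2(p + 10.5).
Solving gives q = 292 with consumers paying £19.5 and sellers receiving £9 (the £10.5 wedge).
Revenue = t · Q = 10.5 · 292 = £3066.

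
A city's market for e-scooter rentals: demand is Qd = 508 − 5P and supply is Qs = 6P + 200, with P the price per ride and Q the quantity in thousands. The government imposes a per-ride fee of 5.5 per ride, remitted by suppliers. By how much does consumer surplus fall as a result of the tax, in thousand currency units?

Consumer surplus falls by 1081.5 thousand.

Before the tax: set 508 − 5P = 6P + 200 → P* = 28, Q* = 368.
With the tax collected from suppliers, supply shifts: Qs = 6(P − 5.5) + 200.
New equilibrium: buyers pay 31, suppliers receive 25.5, Q = 353. (Wedge: Pb − Ps = 5.5.)
ΔCS is the trapezoid between Q = 353 and Q = 368 of height 3: ½ · (368 + 353) · 3 = 1081.5.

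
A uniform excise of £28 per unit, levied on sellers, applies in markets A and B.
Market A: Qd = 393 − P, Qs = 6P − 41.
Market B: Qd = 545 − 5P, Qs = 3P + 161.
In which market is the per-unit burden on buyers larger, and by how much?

Market A, by £13.5.

Market A: pre-tax P* = £62, Q* = 331; post-tax Q = 307; per-unit burden on buyers = £24.
Market B: pre-tax P* = £48, Q* = 305; post-tax Q = 252.5; per-unit burden on buyers = £10.5.
Difference: £24 vs £10.5 → market A is larger by £13.5.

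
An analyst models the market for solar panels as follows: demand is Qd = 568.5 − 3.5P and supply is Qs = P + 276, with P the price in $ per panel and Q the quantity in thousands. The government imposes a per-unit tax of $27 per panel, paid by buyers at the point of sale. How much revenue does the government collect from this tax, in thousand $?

Tax revenue = $8640 thousand.

Before the tax: set 568.5 − 3.5P = P + 276 → P* = $65, Q* = 341.
With the tax collected from buyers, demand (in seller-price terms) shifts: Qd = 568.5 − 3.5(P + 27).
Solving gives Q = 320 with buyers paying $71 and sellers receiving $44 (the $27 wedge).
Revenue = t · Q = 27 · 320 = $8640.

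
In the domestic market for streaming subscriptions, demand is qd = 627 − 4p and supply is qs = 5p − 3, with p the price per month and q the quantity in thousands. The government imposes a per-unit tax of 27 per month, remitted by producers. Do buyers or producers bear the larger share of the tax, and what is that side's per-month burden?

Before the tax: set 627 − 4p = 5p − 3 → p* = 70, q* = 347.
With the tax collected from producers, supply shifts: qs = 5(p − 27) − 3.
Solving gives q = 287 with buyers paying 85 and producers receiving 58 (the 27 wedge).
Per-month burden: buyers 15, producers 12.
Buyers take the larger share because demand is less price-elastic here (demand slope 4 vs supply slope 5).

Buyers bear the larger share: 15 per month.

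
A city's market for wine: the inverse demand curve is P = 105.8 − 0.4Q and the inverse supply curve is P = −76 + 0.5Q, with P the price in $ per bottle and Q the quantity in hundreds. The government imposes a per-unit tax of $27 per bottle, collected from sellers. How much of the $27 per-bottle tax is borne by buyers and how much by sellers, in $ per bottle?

Buyers bear $12 per bottle; sellers bear $15 per bottle.

Rewrite in direct form: Qd = 264.5 − 2.5P and Qs = 2P + 152.
Before the tax: set 264.5 − 2.5P = 2P + 152 → P* = $25, Q* = 202.
With the tax collected from sellers, supply shifts: Qs = 2(P − 27) + 152.
Solving gives Q = 172 with buyers paying $37 and sellers receiving $10 (the $27 wedge).
Burden on buyers: $12; on sellers: $15. (They sum to $27.)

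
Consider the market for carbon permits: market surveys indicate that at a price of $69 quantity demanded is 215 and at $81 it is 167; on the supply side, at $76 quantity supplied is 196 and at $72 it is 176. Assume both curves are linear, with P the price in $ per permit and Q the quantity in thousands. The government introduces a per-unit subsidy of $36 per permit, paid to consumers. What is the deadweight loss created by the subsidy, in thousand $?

Deadweight loss = $1440 thousand.

Demand slope: (167 − 215)/(81 − 69) = -4, so Qd = 491 − 4P.
Supply slope: (176 − 196)/(72 − 76) = 5, so Qs = 5P − 184.
Without the subsidy, 491 − 4P = 5P − 184 gives 9P = 675, so P* = $75 and Q* = 191.
With a per-unit subsidy paid to consumers, each effectively pays P − 36, so demand becomes Qd = 491 − 4(P − 36).
Solving gives Q = 271 with consumers paying $55 and producers receiving $91 (the $36 wedge).
Quantity rises by |ΔQ| = |191 − 271| = 80.
DWL = ½ · t · |ΔQ| = ½ · 36 · 80 = $1440.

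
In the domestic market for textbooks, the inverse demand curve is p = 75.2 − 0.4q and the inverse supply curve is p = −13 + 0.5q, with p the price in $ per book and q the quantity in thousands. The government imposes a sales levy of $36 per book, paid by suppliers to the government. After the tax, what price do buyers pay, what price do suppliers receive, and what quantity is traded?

Buyers pay $52; suppliers receive $16; quantity = 58.

Inverting to q(p) form: qd = 188 − 2.5p; qs = 2p + 26.
Before the tax: set 188 − 2.5p = 2p + 26 → p* = $36, q* = 98.
With the tax collected from suppliers, supply shifts: qs = 2(p − 36) + 26.
New equilibrium: buyers pay $52, suppliers receive $16, q = 58. (Wedge: pb − ps = 36.)
The less price-elastic side of the market bears the larger share of a per-unit tax.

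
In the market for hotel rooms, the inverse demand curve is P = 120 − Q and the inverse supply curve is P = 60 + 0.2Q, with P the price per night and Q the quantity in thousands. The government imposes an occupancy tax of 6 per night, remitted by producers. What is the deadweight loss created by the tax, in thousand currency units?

Deadweight loss = 15 thousand.

Inverting to Q(P) form: Qd = 120 − P; Qs = 5P − 300.
Before the tax: set 120 − P = 5P − 300 → P* = 70, Q* = 50.
With the tax collected from producers, supply shifts: Qs = 5(P − 6) − 300.
Solving gives Q = 45 with buyers paying 75 and producers receiving 69 (the 6 wedge).
Quantity falls by |ΔQ| = |50 − 45| = 5.
DWL = ½ · t · |ΔQ| = ½ · 6 · 5 = 15.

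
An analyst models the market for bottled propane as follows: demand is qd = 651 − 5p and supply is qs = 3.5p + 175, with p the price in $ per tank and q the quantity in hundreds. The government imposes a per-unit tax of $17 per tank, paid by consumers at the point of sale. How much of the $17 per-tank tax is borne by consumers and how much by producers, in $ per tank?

Consumers bear $7 per tank; producers bear $10 per tank.

Without the tax, 651 − 5p = 3.5p + 175 gives 8.5p = 476, so p* = $56 and q* = 371.
With the tax collected from consumers, demand (in seller-price terms) shifts: qd = 651 − 5(p + 17).
Solving gives q = 336 with consumers paying $63 and producers receiving $46 (the $17 wedge).
Burden on consumers: $7; on producers: $10. (They sum to $17.)
The less price-elastic side of the market bears the larger share of a per-unit tax.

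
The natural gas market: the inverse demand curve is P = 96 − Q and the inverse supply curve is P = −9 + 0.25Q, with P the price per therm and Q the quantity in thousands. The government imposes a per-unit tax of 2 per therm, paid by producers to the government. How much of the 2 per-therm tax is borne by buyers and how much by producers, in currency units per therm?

Buyers bear 1.6 per therm; producers bear 0.4 per therm.

Inverting to Q(P) form: Qd = 96 − P; Qs = 4P + 36.
Without the tax, 96 − P = 4P + 36 gives 5P = 60, so P* = 12 and Q* = 84.
With the tax collected from producers, supply shifts: Qs = 4(P − 2) + 36.
Solving gives Q = 82.4 with buyers paying 13.6 and producers receiving 11.6 (the 2 wedge).
Burden on buyers: 1.6; on producers: 0.4. (They sum to 2.)
The less price-elastic side of the market bears the larger share of a per-unit tax.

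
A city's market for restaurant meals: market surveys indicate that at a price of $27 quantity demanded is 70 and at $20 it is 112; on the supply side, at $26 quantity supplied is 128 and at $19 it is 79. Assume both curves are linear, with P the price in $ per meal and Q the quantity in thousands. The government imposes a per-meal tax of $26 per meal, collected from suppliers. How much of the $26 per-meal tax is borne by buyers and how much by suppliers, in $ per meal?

Demand slope: (112 − 70)/(20 − 27) = -6, so Qd = 232 − 6P.
Supply slope: (79 − 128)/(19 − 26) = 7, so Qs = 7P − 54.
Before the tax: set 232 − 6P = 7P − 54 → P* = $22, Q* = 100.
With the tax collected from suppliers, supply shifts: Qs = 7(P − 26) − 54.
Solving gives Q = 16 with buyers paying $36 and suppliers receiving $10 (the $26 wedge).
Burden on buyers: $14; on suppliers: $12. (They sum to $26.)

Buyers bear $14 per meal; suppliers bear $12 per meal.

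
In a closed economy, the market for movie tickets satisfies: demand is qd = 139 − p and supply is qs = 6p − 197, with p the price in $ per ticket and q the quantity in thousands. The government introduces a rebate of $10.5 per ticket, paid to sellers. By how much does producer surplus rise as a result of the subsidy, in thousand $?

Producer surplus rises by $143.25 thousand.

Without the subsidy, 139 − p = 6p − 197 gives 7p = 336, so p* = $48 and q* = 91.
With a per-unit subsidy paid to sellers, each receives p + 10.5 per unit sold, so supply becomes qs = 6(p + 10.5) − 197.
Solving gives q = 100 with consumers paying $39 and sellers receiving $49.5 (the $10.5 wedge).
ΔPS is the trapezoid between Q = 100 and Q = 91 of height $1.5: ½ · (91 + 100) · 1.5 = $143.25.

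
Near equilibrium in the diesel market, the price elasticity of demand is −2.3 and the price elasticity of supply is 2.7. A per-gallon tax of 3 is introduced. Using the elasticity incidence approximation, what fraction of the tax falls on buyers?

Incidence ratio: buyers' share ≈ εs / (εs + |εd|) = 2.7 / (2.7 + 2.3) = 0.54.
Supply is the more elastic side, so buyers bear the larger share.

Buyers' share ≈ 0.54.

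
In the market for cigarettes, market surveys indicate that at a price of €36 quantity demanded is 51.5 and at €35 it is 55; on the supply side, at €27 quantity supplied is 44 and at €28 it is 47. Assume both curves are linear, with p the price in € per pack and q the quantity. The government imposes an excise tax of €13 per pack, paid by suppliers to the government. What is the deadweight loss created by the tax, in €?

Demand slope: (55 − 51.5)/(35 − 36) = -3.5, so qd = 177.5 − 3.5p.
Supply slope: (47 − 44)/(28 − 27) = 3, so qs = 3p − 37.
Without the tax, 177.5 − 3.5p = 3p − 37 gives 6.5p = 214.5, so p* = €33 and q* = 62.
With the tax collected from suppliers, supply shifts: qs = 3(p − 13) − 37.
Solving gives q = 41 with consumers paying €39 and suppliers receiving €26 (the €13 wedge).
Quantity falls by |ΔQ| = |62 − 41| = 21.
DWL = ½ · t · |ΔQ| = ½ · 13 · 21 = €136.5.

Deadweight loss = €136.5.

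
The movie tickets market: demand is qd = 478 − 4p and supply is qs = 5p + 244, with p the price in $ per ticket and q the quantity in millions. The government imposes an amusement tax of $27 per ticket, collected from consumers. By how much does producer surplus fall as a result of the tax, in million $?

Producer surplus falls by $4128 million.

Without the tax, 478 − 4p = 5p + 244 gives 9p = 234, so p* = $26 and q* = 374.
With the tax collected from consumers, demand (in seller-price terms) shifts: qd = 478 − 4(p + 27).
New equilibrium: consumers pay $41, suppliers receive $14, q = 314. (Wedge: pb − ps = 27.)
ΔPS is the trapezoid between Q = 314 and Q = 374 of height $12: ½ · (374 + 314) · 12 = $4128.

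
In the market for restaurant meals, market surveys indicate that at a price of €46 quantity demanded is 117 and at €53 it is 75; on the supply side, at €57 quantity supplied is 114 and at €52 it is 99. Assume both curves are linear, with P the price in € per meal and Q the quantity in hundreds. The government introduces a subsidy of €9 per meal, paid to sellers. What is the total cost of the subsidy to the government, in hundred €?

Government outlay = €999 hundred.

Demand slope: (75 − 117)/(53 − 46) = -6, so Qd = 393 − 6P.
Supply slope: (99 − 114)/(52 − 57) = 3, so Qs = 3P − 57.
Before the subsidy: set 393 − 6P = 3P − 57 → P* = €50, Q* = 93.
With a per-unit subsidy paid to sellers, each receives P + 9 per unit sold, so supply becomes Qs = 3(P + 9) − 57.
Solving gives Q = 111 with buyers paying €47 and sellers receiving €56 (the €9 wedge).
Outlay = t · Q = 9 · 111 = €999.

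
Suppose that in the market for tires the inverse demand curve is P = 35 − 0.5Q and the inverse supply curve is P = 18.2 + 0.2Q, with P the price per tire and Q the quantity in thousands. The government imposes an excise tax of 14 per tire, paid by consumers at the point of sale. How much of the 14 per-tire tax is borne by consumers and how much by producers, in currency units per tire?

Consumers bear 10 per tire; producers bear 4 per tire.

Inverting to Q(P) form: Qd = 70 − 2P; Qs = 5P − 91.
Without the tax, 70 − 2P = 5P − 91 gives 7P = 161, so P* = 23 and Q* = 24.
With the tax collected from consumers, demand (in seller-price terms) shifts: Qd = 70 − 2(P + 14).
New equilibrium: consumers pay 33, producers receive 19, Q = 4. (Wedge: Pb − Ps = 14.)
Burden on consumers: 10; on producers: 4. (They sum to 14.)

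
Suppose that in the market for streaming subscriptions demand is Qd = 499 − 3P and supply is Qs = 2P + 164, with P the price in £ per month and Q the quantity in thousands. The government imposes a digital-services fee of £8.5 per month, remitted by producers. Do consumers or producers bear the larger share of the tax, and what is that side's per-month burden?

Before the tax: set 499 − 3P = 2P + 164 → P* = £67, Q* = 298.
With the tax collected from producers, supply shifts: Qs = 2(P − 8.5) + 164.
Solving gives Q = 287.8 with consumers paying £70.4 and producers receiving £61.9 (the £8.5 wedge).
Per-month burden: consumers £3.4, producers £5.1.
Producers take the larger share because supply is less price-elastic here (demand slope 3 vs supply slope 2).
The less price-elastic side of the market bears the larger share of a per-unit tax.

Producers bear the larger share: £5.1 per month.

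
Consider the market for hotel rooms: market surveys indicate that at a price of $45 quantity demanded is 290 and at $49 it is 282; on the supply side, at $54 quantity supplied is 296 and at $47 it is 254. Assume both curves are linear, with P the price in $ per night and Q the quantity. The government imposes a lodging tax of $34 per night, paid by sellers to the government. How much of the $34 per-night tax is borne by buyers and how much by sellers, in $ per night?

Demand slope: (282 − 290)/(49 − 45) = -2, so Qd = 380 − 2P.
Supply slope: (254 − 296)/(47 − 54) = 6, so Qs = 6P − 28.
Without the tax, 380 − 2P = 6P − 28 gives 8P = 408, so P* = $51 and Q* = 278.
With the tax collected from sellers, supply shifts: Qs = 6(P − 34) − 28.
Solving gives Q = 227 with buyers paying $76.5 and sellers receiving $42.5 (the $34 wedge).
Burden on buyers: $25.5; on sellers: $8.5. (They sum to $34.)
The less price-elastic side of the market bears the larger share of a per-unit tax.

Buyers bear $25.5 per night; sellers bear $8.5 per night.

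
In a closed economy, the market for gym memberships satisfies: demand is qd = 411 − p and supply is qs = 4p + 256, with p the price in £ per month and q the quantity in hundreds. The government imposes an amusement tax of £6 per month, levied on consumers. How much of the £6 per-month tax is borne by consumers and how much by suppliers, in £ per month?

Without the tax, 411 − p = 4p + 256 gives 5p = 155, so p* = £31 and q* = 380.
With the tax collected from consumers, demand (in seller-price terms) shifts: qd = 411 − (p + 6).
Solving gives q = 375.2 with consumers paying £35.8 and suppliers receiving £29.8 (the £6 wedge).
Burden on consumers: £4.8; on suppliers: £1.2. (They sum to £6.)
The less price-elastic side of the market bears the larger share of a per-unit tax.

Consumers bear £4.8 per month; suppliers bear £1.2 per month.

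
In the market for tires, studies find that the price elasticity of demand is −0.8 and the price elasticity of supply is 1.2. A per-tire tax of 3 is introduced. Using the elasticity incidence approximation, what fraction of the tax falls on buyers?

Buyers' share ≈ 0.6.

Incidence ratio: buyers' share ≈ εs / (εs + |εd|) = 1.2 / (1.2 + 0.8) = 0.6.
Supply is the more elastic side, so buyers bear the larger share.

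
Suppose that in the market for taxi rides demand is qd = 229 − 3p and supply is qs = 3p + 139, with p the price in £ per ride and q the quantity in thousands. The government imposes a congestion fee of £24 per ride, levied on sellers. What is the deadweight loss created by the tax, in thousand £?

Before the tax: set 229 − 3p = 3p + 139 → p* = £15, q* = 184.
With the tax collected from sellers, supply shifts: qs = 3(p − 24) + 139.
Solving gives q = 148 with consumers paying £27 and sellers receiving £3 (the £24 wedge).
Quantity falls by |ΔQ| = |184 − 148| = 36.
DWL = ½ · t · |ΔQ| = ½ · 24 · 36 = £432.

Deadweight loss = £432 thousand.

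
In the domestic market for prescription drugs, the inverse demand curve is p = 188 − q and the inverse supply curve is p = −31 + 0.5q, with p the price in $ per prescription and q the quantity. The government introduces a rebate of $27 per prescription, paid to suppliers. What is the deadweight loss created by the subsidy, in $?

Rewrite in direct form: qd = 188 − p and qs = 2p + 62.
Before the subsidy: set 188 − p = 2p + 62 → p* = $42, q* = 146.
With a per-unit subsidy paid to suppliers, each receives p + 27 per unit sold, so supply becomes qs = 2(p + 27) + 62.
Solving gives q = 164 with consumers paying $24 and suppliers receiving $51 (the $27 wedge).
Quantity rises by |ΔQ| = |146 − 164| = 18.
DWL = ½ · t · |ΔQ| = ½ · 27 · 18 = $243.

Deadweight loss = $243.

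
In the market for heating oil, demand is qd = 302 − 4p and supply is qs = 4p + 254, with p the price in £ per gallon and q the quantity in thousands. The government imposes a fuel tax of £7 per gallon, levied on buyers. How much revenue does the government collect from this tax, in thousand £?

Before the tax: set 302 − 4p = 4p + 254 → p* = £6, q* = 278.
With the tax collected from buyers, demand (in seller-price terms) shifts: qd = 302 − 4(p + 7).
Solving gives q = 264 with buyers paying £9.5 and producers receiving £2.5 (the £7 wedge).
Revenue = t · Q = 7 · 264 = £1848.

Tax revenue = £1848 thousand.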